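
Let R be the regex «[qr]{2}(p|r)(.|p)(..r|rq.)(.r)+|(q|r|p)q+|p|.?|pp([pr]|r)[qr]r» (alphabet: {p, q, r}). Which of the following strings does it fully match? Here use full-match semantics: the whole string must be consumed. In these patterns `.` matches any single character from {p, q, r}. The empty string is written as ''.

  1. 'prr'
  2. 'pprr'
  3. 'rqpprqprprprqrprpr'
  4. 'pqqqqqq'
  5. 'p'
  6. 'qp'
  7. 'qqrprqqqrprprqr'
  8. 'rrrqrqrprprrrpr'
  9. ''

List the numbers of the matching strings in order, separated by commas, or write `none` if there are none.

4, 5, 7, 8, 9

1. 'prr' → no match
2. 'pprr' → no match
3 → no match
4. 'pqqqqqq' → match
5. 'p' → match
6. 'qp' → no match
7 → match
8 → match
9. '' → match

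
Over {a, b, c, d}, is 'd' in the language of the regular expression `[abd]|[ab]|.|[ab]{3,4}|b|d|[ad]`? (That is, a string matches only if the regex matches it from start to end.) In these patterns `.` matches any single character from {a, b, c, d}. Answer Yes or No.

Yes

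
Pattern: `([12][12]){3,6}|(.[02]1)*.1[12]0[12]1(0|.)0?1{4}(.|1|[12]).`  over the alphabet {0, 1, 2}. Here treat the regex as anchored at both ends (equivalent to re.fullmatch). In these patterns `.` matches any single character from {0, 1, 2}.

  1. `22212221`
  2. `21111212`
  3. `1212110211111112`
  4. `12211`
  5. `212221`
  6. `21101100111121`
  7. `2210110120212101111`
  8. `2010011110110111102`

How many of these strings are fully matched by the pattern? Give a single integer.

1 → match
2 → match
3 → match
4 → no match
5 → match
6 → match
7 → no match
8 → match
Total matched: 6

6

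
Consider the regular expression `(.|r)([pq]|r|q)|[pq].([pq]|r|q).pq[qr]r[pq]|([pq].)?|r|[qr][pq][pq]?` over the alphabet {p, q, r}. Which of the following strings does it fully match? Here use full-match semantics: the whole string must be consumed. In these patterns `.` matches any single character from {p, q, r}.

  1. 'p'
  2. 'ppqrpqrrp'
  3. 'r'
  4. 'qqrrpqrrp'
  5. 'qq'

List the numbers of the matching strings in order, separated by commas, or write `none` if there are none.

1 → no match
2 → match
3 → match
4 → match
5 → match

2, 3, 4, 5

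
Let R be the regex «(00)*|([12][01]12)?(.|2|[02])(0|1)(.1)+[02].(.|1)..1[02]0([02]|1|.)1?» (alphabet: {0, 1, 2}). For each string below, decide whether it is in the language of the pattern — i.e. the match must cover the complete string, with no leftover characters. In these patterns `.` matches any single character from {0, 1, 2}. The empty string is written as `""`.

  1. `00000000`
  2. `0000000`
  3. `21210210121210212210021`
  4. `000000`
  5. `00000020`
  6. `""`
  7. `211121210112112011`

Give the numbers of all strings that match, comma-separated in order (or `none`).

1, 4, 6, 7

1. `00000000` → match
2. `0000000` → no match
3 → no match
4. `000000` → match
5. `00000020` → no match
6. `""` → match
7 → match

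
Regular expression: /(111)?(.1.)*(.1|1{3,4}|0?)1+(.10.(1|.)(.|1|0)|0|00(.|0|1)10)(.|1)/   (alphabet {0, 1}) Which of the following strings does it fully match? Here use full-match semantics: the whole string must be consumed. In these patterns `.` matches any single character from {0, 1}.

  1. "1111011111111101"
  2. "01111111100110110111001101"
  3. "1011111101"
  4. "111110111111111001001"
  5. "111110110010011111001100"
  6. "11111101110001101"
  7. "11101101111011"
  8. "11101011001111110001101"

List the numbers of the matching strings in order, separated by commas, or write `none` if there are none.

5

1 → no match
2 → no match
3 → no match
4 → no match
5 → match
6 → no match
7 → no match
8 → no match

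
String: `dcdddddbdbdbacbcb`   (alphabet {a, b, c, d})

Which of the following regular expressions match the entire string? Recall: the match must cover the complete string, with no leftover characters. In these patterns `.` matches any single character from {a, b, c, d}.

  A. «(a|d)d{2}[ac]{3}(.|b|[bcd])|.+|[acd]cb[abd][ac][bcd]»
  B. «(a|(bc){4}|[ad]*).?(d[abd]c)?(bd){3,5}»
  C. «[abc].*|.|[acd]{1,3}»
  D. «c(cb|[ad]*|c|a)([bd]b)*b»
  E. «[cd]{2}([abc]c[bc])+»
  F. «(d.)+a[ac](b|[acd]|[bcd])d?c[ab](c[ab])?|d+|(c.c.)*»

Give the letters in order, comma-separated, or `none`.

A → match
B → no match — must end with `bd`
C → no match
D → no match — must start with `c`
E → no match
F → match

A, F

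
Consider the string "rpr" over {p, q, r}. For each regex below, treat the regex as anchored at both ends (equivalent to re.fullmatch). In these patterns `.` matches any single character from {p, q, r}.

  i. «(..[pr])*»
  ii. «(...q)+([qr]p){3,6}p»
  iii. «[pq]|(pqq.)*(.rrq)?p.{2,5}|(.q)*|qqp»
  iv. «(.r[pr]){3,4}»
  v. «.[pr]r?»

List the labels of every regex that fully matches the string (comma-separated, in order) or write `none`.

i → match
ii → no match — must end with "pp"
iii → no match
iv → no match
v → match

i, v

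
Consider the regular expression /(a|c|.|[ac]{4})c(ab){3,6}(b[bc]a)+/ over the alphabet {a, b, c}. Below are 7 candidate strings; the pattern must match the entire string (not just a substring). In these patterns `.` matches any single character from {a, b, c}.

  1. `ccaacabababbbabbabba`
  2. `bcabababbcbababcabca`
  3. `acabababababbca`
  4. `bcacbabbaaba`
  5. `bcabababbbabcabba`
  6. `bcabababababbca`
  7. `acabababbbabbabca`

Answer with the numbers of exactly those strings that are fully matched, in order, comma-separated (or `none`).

1 → match
2 → no match
3 → match
4 → no match
5 → match
6 → match
7 → match

1, 3, 5, 6, 7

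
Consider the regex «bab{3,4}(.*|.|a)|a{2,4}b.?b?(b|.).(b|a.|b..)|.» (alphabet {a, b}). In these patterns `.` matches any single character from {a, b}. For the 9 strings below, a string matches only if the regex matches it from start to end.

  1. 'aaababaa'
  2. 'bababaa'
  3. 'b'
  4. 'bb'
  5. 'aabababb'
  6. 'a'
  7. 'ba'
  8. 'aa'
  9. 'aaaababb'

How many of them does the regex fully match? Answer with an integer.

1. 'aaababaa' → match
2. 'bababaa' → no match
3. 'b' → match
4. 'bb' → no match
5. 'aabababb' → match
6. 'a' → match
7. 'ba' → no match
8. 'aa' → no match
9. 'aaaababb' → match
Total matched: 5

5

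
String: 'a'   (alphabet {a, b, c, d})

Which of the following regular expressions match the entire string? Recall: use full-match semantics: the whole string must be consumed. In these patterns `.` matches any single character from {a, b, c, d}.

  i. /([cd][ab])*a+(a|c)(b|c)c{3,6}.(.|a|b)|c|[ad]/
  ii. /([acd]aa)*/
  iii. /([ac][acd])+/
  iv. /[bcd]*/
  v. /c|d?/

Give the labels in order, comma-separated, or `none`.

i → match
ii → no match
iii → no match
iv → no match
v → no match

i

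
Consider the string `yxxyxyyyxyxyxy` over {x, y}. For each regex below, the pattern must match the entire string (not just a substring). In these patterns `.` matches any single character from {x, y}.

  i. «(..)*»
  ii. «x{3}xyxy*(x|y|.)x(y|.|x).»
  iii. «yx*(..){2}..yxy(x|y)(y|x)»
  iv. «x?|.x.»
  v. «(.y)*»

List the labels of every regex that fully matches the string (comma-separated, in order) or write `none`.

i, iii

i → match
ii → no match — must start with `x`
iii → match
iv → no match
v → no match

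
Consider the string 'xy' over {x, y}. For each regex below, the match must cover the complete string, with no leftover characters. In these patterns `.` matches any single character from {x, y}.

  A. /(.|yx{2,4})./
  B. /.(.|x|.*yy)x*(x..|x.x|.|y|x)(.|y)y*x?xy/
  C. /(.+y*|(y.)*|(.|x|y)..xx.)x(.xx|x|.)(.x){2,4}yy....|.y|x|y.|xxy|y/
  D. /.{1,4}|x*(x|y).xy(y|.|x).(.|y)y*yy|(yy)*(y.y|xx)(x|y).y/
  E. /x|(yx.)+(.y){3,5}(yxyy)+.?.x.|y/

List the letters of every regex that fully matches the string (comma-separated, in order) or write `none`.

A → match
B → no match
C → match
D → match
E → no match

A, C, D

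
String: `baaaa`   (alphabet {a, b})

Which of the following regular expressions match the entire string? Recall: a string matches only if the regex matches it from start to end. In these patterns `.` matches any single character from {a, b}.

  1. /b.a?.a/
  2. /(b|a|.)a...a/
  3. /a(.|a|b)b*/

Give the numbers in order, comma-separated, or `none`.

1 → match
2 → no match
3 → no match — must start with `a`

1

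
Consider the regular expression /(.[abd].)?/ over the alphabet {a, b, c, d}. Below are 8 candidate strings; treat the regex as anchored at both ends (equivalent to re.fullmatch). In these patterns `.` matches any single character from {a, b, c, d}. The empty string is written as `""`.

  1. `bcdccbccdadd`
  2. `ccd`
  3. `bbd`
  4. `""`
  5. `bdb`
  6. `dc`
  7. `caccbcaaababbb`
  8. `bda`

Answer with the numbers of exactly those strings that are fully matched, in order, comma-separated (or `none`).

1 → no match
2 → no match
3 → match
4 → match
5 → match
6 → no match
7 → no match
8 → match

3, 4, 5, 8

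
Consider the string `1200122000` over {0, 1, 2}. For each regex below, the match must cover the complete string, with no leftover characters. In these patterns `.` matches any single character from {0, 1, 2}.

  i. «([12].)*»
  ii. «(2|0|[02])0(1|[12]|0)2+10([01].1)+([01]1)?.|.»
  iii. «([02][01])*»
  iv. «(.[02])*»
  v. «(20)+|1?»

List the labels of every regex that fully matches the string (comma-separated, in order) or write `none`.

iv

i → no match
ii → no match
iii → no match
iv → match
v → no match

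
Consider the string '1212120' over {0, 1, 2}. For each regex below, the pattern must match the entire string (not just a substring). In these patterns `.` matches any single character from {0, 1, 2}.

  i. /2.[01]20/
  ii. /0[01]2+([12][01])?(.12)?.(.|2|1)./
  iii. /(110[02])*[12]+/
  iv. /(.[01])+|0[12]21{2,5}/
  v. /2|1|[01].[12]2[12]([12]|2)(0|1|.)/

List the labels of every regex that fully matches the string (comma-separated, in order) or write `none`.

v

i → no match — must start with '2'
ii → no match — must start with '0'
iii → no match
iv → no match
v → match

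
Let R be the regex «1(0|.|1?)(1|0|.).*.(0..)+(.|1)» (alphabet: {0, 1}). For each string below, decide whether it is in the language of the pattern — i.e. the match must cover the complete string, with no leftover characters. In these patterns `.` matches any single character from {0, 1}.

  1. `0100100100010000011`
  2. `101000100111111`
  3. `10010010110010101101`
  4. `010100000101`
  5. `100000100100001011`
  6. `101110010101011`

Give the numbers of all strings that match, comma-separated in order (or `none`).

1 → no match — must start with `1`
2 → no match
3 → no match
4 → no match — must start with `1`
5 → no match
6 → no match

none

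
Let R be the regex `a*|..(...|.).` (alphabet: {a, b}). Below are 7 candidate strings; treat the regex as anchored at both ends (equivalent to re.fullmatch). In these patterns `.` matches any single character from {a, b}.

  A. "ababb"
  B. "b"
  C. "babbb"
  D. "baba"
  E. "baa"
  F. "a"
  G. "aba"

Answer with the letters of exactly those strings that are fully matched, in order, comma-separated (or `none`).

A. "ababb" → no match
B. "b" → no match
C. "babbb" → no match
D. "baba" → match
E. "baa" → no match
F. "a" → match
G. "aba" → no match

D, F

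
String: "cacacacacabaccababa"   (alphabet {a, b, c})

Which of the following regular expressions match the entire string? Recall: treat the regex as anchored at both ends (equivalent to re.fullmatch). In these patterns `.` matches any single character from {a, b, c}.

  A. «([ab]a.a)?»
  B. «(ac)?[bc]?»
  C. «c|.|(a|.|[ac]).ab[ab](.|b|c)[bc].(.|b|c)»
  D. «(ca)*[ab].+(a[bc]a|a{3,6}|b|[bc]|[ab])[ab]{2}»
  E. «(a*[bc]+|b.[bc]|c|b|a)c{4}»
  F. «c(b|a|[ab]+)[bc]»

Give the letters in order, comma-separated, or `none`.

D

A → no match
B → no match
C → no match
D → match
E → no match — must end with "c"
F → no match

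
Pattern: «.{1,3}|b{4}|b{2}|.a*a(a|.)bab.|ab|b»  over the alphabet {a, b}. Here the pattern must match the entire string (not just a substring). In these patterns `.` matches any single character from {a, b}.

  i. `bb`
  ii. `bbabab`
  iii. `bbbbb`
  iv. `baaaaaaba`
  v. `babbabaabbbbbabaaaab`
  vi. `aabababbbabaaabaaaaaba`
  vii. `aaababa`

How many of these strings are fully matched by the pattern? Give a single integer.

2

i. `bb` → match
ii. `bbabab` → no match
iii. `bbbbb` → no match
iv. `baaaaaaba` → no match
v → no match
vi → no match
vii. `aaababa` → match
Total matched: 2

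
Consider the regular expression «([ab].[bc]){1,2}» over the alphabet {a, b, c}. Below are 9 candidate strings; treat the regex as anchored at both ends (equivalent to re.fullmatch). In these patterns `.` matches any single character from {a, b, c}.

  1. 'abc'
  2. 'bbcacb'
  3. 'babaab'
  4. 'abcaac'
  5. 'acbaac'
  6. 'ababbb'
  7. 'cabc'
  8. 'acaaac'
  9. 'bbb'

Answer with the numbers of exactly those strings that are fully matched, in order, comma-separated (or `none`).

1 → match
2 → match
3 → match
4 → match
5 → match
6 → no match
7 → no match
8 → no match
9 → match

1, 2, 3, 4, 5, 9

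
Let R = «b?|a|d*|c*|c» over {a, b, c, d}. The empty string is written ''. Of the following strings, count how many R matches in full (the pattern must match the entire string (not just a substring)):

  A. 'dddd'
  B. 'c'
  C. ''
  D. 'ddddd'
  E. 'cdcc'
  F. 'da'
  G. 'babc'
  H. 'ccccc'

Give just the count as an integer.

A. 'dddd' → match
B. 'c' → match
C. '' → match
D. 'ddddd' → match
E. 'cdcc' → no match
F. 'da' → no match
G. 'babc' → no match
H. 'ccccc' → match
Total matched: 5

5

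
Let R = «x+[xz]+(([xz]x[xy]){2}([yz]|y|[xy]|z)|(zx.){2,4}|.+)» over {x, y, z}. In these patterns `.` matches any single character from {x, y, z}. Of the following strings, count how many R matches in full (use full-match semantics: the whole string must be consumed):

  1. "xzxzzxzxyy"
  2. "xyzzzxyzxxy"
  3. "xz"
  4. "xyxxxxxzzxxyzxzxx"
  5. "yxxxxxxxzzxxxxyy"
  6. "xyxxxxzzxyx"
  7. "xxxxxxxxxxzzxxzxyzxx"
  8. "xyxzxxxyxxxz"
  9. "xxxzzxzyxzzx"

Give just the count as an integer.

3

1. "xzxzzxzxyy" → match
2. "xyzzzxyzxxy" → no match
3. "xz" → no match
4 → no match
5 → no match — must start with "x"
6. "xyxxxxzzxyx" → no match
7 → match
8. "xyxzxxxyxxxz" → no match
9. "xxxzzxzyxzzx" → match
Total matched: 3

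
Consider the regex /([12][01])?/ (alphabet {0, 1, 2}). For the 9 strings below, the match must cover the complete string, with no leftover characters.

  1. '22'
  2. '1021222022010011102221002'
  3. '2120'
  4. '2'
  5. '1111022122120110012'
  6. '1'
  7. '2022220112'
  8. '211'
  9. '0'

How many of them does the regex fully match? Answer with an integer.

1 → no match
2 → no match
3 → no match
4 → no match
5 → no match
6 → no match
7 → no match
8 → no match
9 → no match
Total matched: 0

0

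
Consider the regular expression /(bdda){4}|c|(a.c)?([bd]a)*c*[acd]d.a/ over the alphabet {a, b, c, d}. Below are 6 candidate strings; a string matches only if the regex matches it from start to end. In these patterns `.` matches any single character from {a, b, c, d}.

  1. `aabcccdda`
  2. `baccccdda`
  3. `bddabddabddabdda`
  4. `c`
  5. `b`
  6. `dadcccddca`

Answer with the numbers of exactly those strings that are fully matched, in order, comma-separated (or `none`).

2, 3, 4

1 → no match
2 → match
3 → match
4 → match
5 → no match
6 → no match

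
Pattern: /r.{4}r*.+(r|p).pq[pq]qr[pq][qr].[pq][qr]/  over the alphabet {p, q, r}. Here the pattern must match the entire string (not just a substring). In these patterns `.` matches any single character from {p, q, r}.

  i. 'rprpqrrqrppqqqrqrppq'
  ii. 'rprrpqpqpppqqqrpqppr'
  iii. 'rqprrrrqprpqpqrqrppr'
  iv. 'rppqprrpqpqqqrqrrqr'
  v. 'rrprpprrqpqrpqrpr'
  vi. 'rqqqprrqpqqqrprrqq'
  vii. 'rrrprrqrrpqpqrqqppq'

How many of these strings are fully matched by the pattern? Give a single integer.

6

i → match
ii → match
iii → match
iv → match
v → no match
vi → match
vii → match
Total matched: 6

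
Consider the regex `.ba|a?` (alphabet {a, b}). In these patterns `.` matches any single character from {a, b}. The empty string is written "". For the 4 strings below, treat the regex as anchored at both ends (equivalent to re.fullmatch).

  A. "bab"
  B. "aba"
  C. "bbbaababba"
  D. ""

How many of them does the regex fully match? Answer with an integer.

2

A. "bab" → no match
B. "aba" → match
C. "bbbaababba" → no match
D. "" → match
Total matched: 2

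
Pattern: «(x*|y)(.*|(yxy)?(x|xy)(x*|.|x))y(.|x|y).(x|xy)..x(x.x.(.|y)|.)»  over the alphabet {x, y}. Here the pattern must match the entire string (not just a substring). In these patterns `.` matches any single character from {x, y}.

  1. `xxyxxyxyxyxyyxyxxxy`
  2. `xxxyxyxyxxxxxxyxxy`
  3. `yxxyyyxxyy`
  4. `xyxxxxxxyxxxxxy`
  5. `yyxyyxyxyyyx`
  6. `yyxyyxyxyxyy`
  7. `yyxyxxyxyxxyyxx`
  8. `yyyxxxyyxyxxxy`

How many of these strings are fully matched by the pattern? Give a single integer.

0

1 → no match
2 → no match
3 → no match
4 → no match
5 → no match
6 → no match
7 → no match
8 → no match
Total matched: 0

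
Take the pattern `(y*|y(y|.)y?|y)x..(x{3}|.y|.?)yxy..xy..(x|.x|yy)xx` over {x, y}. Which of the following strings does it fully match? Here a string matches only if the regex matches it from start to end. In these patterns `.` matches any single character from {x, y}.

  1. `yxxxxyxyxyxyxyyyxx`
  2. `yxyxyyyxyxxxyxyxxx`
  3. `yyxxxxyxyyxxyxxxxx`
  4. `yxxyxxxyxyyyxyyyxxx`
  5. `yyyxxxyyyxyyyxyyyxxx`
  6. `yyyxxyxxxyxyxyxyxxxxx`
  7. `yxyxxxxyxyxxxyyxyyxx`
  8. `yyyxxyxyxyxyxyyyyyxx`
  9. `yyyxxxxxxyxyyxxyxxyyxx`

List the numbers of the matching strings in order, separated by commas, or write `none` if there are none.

1, 2, 3, 4, 5, 6, 7, 8, 9

1 → match
2 → match
3 → match
4 → match
5 → match
6 → match
7 → match
8 → match
9 → match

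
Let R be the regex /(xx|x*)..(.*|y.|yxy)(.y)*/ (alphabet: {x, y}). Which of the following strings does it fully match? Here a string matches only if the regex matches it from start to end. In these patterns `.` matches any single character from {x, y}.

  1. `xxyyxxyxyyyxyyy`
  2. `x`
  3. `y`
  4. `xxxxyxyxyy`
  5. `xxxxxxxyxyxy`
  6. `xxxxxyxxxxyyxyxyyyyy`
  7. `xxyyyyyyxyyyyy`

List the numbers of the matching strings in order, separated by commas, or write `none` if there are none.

1, 4, 5, 6, 7

1 → match
2 → no match
3 → no match
4 → match
5 → match
6 → match
7 → match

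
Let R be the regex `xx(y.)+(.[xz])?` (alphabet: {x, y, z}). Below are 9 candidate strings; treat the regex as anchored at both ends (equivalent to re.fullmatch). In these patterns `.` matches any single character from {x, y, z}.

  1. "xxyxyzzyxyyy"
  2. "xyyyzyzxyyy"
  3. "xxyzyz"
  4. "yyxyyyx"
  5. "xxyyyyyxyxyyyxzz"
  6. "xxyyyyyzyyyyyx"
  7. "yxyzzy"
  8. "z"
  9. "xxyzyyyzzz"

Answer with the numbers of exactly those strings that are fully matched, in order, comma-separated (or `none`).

1. "xxyxyzzyxyyy" → no match
2. "xyyyzyzxyyy" → no match — must start with "xxy"
3. "xxyzyz" → match
4. "yyxyyyx" → no match — must start with "xxy"
5 → match
6 → match
7. "yxyzzy" → no match — must start with "xxy"
8. "z" → no match — must start with "xxy"
9. "xxyzyyyzzz" → match

3, 5, 6, 9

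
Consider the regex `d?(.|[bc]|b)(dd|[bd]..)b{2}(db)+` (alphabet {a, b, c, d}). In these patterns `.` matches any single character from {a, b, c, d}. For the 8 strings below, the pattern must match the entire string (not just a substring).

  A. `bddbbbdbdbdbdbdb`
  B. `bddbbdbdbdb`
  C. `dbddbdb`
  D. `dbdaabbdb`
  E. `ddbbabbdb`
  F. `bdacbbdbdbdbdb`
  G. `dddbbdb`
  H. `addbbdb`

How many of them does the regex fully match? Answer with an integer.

A → match
B → match
C → no match
D → match
E → match
F → match
G → match
H → match
Total matched: 7

7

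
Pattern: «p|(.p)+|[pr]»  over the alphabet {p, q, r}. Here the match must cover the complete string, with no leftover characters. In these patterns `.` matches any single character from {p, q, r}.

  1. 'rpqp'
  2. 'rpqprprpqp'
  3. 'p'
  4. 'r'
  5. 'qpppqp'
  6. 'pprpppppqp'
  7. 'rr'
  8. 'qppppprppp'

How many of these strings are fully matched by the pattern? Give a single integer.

1. 'rpqp' → match
2. 'rpqprprpqp' → match
3. 'p' → match
4. 'r' → match
5. 'qpppqp' → match
6. 'pprpppppqp' → match
7. 'rr' → no match
8. 'qppppprppp' → match
Total matched: 7

7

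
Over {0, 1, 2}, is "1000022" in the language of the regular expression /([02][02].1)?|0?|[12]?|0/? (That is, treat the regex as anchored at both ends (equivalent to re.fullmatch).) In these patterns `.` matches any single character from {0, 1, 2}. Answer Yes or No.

No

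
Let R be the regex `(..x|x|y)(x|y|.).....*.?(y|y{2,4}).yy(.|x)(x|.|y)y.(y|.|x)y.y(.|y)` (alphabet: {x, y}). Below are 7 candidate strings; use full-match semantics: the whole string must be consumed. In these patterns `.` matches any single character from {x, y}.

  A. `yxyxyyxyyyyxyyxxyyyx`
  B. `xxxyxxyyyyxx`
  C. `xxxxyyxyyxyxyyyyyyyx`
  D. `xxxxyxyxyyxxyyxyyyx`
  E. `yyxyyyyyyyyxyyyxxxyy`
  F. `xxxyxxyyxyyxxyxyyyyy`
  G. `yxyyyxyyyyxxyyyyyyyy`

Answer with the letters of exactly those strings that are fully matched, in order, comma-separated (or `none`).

A, D, F

A → match
B. `xxxyxxyyyyxx` → no match
C → no match
D → match
E → no match
F → match
G → no match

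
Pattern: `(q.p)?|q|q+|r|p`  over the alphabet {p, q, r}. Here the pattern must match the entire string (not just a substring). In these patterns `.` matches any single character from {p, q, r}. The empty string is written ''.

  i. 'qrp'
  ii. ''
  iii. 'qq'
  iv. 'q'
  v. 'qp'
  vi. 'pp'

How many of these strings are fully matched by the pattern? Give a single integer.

i → match
ii → match
iii → match
iv → match
v → no match
vi → no match
Total matched: 4

4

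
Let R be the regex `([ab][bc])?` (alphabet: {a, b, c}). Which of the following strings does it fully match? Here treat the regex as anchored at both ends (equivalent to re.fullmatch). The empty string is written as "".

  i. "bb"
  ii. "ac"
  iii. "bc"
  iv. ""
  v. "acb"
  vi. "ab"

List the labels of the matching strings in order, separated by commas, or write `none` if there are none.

i, ii, iii, iv, vi

i → match
ii → match
iii → match
iv → match
v → no match
vi → match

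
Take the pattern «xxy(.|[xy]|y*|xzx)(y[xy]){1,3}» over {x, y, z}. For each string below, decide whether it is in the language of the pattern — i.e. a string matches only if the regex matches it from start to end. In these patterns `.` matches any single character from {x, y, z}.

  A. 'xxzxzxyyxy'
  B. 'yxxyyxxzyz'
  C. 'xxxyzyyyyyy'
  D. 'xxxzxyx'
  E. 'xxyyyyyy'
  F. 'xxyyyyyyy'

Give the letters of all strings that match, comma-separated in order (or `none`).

E, F

A → no match — must start with 'xxy'
B → no match — must start with 'xxy'
C → no match — must start with 'xxy'
D → no match — must start with 'xxy'
E → match
F → match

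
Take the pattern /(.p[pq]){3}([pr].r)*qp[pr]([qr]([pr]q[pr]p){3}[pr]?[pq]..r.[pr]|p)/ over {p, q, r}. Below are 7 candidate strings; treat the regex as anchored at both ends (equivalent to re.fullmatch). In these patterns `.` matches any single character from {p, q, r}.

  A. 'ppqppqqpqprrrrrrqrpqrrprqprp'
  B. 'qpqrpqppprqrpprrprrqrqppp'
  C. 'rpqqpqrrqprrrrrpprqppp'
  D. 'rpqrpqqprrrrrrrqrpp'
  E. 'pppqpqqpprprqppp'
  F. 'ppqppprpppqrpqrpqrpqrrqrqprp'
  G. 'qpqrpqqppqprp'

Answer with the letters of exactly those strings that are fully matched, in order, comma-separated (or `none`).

A → match
B → match
C → no match
D → no match
E → match
F → match
G → match

A, B, E, F, G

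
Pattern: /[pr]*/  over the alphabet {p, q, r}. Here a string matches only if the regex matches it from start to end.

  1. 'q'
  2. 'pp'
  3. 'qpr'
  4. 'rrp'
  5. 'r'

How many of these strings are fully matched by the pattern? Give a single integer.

3

1 → no match
2 → match
3 → no match
4 → match
5 → match
Total matched: 3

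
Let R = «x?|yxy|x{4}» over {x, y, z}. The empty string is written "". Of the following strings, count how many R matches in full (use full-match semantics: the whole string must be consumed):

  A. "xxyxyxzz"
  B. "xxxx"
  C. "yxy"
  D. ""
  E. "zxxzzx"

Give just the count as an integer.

A → no match
B → match
C → match
D → match
E → no match
Total matched: 3

3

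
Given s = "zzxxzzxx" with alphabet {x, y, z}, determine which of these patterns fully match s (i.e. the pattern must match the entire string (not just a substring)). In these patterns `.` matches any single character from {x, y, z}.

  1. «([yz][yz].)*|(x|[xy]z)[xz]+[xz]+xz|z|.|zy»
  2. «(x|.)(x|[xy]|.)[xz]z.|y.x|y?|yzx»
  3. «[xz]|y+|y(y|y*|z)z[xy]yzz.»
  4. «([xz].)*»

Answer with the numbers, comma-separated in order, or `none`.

4

1 → no match
2 → no match
3 → no match
4 → match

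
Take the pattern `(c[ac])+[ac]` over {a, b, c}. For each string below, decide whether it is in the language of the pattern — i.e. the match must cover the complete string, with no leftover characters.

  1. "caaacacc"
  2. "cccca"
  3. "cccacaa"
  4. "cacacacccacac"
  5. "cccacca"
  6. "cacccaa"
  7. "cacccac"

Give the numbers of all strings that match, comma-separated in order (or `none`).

2, 3, 4, 5, 6, 7

1 → no match
2 → match
3 → match
4 → match
5 → match
6 → match
7 → match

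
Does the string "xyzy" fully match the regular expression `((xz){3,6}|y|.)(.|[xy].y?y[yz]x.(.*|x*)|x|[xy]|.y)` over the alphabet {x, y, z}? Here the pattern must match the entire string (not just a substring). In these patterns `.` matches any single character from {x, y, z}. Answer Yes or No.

No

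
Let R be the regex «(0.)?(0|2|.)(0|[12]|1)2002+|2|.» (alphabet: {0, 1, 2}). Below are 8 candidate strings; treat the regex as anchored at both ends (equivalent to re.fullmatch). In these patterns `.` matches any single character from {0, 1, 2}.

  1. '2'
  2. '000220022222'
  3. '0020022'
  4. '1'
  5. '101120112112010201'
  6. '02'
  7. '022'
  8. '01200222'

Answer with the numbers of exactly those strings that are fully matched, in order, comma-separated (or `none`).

1, 2, 3, 4, 8

1 → match
2 → match
3 → match
4 → match
5 → no match
6 → no match
7 → no match
8 → match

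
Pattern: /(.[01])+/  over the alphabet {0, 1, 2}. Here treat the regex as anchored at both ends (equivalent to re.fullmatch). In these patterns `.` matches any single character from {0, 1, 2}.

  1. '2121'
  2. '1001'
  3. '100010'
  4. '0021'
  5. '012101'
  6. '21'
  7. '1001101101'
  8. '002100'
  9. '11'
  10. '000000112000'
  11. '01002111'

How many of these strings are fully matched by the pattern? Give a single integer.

11

1 → match
2 → match
3 → match
4 → match
5 → match
6 → match
7 → match
8 → match
9 → match
10 → match
11 → match
Total matched: 11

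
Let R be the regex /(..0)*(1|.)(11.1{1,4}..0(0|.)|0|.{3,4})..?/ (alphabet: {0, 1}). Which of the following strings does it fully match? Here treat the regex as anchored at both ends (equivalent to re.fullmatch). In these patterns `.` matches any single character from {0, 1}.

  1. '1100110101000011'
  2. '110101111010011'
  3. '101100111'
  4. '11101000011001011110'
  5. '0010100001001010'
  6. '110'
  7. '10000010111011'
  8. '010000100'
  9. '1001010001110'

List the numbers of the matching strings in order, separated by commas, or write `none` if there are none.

8

1 → no match
2 → no match
3 → no match
4 → no match
5 → no match
6 → no match
7 → no match
8 → match
9 → no match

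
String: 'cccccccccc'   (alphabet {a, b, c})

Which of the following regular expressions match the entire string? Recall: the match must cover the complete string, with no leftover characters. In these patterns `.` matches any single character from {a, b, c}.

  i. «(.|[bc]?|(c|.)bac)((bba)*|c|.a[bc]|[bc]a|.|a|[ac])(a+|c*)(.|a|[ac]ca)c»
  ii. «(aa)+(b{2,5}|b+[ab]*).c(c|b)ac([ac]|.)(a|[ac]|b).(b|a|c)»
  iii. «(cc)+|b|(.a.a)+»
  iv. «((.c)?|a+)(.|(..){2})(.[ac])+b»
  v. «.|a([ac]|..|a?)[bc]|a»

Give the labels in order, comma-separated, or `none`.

i, iii

i → match
ii → no match — must start with 'aa'
iii → match
iv → no match — must end with 'b'
v → no match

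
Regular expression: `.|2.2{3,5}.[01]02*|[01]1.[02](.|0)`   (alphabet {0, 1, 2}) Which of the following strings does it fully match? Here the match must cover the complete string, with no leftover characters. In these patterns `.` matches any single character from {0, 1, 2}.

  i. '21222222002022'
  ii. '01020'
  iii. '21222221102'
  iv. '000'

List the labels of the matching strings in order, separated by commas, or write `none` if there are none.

i → no match
ii → match
iii → match
iv → no match

ii, iii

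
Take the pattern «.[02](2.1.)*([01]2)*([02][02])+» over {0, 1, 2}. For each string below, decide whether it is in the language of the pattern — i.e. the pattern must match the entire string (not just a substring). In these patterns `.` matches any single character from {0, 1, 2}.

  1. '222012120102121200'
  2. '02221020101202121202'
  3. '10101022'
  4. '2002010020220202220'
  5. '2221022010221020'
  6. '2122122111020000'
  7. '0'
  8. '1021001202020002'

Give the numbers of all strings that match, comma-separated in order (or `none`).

1 → no match
2 → match
3 → no match
4 → no match
5 → no match
6 → no match
7 → no match
8 → no match

2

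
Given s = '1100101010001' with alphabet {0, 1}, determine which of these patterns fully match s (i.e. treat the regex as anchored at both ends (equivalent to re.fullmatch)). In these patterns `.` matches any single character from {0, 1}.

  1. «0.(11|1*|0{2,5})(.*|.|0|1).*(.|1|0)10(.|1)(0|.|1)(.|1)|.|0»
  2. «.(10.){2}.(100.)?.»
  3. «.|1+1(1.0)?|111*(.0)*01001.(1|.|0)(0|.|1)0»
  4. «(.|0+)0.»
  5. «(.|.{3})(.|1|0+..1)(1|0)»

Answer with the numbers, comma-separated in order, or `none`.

1 → no match
2 → match
3 → no match
4 → no match
5 → no match

2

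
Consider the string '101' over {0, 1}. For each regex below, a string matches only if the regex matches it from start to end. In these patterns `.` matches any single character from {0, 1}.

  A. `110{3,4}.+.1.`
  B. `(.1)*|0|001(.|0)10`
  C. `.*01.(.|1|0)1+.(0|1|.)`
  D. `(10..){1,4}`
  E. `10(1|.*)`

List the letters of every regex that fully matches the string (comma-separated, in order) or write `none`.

A → no match — must start with '110'
B → no match
C → no match
D → no match
E → match

E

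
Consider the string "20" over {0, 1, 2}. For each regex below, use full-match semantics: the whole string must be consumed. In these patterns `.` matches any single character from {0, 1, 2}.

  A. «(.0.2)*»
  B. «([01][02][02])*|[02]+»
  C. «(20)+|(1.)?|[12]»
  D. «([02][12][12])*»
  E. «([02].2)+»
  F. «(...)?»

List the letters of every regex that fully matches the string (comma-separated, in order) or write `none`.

A → no match
B → match
C → match
D → no match
E → no match — must end with "2"
F → no match

B, C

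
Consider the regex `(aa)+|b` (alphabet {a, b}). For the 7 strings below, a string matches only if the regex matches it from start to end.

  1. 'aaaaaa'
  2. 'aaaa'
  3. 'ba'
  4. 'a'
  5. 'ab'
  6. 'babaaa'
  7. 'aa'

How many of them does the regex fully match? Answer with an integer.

3

1. 'aaaaaa' → match
2. 'aaaa' → match
3. 'ba' → no match
4. 'a' → no match
5. 'ab' → no match
6. 'babaaa' → no match
7. 'aa' → match
Total matched: 3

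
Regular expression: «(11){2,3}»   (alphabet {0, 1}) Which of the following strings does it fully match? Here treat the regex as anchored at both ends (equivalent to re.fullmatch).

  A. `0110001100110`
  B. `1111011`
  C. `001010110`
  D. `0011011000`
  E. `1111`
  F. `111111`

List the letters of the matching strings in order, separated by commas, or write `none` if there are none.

A → no match — must start with `11`
B. `1111011` → no match
C. `001010110` → no match — must start with `11`
D. `0011011000` → no match — must start with `11`
E. `1111` → match
F. `111111` → match

E, F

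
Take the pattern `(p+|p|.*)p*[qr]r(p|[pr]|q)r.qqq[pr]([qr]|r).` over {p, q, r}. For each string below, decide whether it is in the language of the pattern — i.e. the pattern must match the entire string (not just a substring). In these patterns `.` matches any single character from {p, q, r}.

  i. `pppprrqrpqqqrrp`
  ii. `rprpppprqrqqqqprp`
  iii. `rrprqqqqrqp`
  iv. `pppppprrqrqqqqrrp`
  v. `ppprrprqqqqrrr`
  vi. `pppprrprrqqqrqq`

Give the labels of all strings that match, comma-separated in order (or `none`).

i, iii, iv, v, vi

i → match
ii → no match
iii → match
iv → match
v → match
vi → match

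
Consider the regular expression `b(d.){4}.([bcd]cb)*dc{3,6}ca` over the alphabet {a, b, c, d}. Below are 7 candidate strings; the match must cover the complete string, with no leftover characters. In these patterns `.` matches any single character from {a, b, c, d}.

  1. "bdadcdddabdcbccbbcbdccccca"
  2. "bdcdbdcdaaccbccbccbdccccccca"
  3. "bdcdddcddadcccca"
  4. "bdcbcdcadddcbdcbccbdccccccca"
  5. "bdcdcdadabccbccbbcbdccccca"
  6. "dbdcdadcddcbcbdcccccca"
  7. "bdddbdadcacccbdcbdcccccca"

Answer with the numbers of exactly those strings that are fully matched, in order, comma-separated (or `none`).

1 → match
2 → match
3 → match
4 → no match
5 → match
6 → no match — must start with "bd"
7 → no match

1, 2, 3, 5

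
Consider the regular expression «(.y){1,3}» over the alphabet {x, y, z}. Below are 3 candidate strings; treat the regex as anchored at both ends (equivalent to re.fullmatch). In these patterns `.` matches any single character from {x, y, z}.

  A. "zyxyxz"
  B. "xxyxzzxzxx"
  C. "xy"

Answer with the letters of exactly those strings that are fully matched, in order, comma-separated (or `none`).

A → no match — must end with "y"
B → no match — must end with "y"
C → match

C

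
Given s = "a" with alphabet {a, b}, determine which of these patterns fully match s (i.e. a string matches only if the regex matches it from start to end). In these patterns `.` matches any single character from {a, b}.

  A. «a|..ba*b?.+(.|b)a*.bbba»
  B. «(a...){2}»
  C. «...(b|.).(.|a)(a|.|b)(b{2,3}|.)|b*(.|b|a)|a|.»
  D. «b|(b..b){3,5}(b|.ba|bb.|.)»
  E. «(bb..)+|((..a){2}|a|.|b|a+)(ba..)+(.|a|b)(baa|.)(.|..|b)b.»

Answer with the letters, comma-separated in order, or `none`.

A, C

A → match
B → no match
C → match
D → no match — must start with "b"
E → no match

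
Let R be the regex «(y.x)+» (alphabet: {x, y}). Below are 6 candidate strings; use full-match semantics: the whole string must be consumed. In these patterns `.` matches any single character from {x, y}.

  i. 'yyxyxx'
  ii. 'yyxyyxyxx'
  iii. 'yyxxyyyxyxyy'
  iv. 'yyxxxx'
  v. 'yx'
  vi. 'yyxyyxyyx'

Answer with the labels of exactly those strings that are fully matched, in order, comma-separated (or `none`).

i → match
ii → match
iii → no match — must end with 'x'
iv → no match
v → no match
vi → match

i, ii, vi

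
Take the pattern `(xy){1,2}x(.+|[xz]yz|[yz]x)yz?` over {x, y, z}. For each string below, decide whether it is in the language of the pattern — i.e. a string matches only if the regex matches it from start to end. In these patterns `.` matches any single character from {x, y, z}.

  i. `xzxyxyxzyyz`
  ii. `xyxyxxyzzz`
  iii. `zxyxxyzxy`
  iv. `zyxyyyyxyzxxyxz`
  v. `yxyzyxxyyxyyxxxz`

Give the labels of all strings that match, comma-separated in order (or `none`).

i → no match — must start with `xy`
ii → no match
iii → no match — must start with `xy`
iv → no match — must start with `xy`
v → no match — must start with `xy`

none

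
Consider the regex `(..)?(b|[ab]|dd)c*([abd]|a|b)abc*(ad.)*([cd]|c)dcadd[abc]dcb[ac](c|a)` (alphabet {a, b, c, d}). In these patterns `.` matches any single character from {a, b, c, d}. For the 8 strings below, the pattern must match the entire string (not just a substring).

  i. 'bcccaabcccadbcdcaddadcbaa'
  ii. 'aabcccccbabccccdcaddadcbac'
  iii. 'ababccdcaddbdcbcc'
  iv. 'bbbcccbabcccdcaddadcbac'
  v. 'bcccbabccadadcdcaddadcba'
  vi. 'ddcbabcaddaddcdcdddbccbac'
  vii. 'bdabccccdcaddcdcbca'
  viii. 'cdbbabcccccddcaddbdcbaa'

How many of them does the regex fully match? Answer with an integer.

6

i → match
ii → match
iii → match
iv → match
v → no match
vi → no match
vii → match
viii → match
Total matched: 6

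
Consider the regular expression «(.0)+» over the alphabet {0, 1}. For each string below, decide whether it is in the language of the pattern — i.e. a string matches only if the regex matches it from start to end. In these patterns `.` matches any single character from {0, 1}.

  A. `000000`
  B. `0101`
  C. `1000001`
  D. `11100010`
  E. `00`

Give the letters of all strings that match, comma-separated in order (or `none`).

A. `000000` → match
B. `0101` → no match — must end with `0`
C. `1000001` → no match — must end with `0`
D. `11100010` → no match
E. `00` → match

A, E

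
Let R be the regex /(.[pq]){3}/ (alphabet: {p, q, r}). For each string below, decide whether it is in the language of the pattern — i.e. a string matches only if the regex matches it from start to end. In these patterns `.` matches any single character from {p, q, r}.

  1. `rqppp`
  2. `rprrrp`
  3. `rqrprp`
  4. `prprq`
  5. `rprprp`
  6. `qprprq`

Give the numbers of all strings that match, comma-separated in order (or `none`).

3, 5, 6

1 → no match
2 → no match
3 → match
4 → no match
5 → match
6 → match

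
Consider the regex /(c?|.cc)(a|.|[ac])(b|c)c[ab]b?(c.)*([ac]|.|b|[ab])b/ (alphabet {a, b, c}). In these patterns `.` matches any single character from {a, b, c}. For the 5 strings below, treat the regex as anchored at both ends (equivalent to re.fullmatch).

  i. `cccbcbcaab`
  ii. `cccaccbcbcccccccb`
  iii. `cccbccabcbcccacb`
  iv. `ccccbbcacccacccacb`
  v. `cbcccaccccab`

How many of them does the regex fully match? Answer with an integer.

4

i. `cccbcbcaab` → match
ii → match
iii → match
iv → match
v. `cbcccaccccab` → no match
Total matched: 4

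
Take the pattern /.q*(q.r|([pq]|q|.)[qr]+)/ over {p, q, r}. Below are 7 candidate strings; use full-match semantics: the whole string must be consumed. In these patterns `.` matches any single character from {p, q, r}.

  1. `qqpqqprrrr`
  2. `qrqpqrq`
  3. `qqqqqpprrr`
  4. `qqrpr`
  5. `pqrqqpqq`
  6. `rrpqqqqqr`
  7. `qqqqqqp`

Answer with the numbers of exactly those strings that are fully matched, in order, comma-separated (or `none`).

1 → no match
2 → no match
3 → no match
4 → no match
5 → no match
6 → no match
7 → no match

none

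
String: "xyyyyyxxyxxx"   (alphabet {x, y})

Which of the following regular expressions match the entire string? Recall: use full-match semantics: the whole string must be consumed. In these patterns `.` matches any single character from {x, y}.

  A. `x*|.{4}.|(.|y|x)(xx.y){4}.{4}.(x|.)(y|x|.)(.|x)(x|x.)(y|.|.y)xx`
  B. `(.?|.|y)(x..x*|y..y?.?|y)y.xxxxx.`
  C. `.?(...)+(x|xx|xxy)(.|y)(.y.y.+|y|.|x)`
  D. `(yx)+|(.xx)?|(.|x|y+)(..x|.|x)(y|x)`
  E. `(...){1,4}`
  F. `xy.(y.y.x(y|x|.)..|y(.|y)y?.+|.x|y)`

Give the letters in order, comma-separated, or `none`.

C, E, F

A → no match
B → no match
C → match
D → no match
E → match
F → match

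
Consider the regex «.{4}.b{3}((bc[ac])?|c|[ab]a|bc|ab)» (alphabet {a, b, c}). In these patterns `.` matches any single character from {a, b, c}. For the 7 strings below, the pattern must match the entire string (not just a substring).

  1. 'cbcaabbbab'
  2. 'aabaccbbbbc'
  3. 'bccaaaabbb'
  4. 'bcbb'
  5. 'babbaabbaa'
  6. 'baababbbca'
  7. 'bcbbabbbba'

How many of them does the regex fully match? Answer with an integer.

2

1 → match
2 → no match
3 → no match
4 → no match
5 → no match
6 → no match
7 → match
Total matched: 2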